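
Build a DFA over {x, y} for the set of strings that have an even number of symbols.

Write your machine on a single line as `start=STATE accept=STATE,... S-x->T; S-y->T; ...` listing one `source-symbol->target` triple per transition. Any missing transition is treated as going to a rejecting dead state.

start=q0; accept=q0; q0-x->q1; q0-y->q1; q1-x->q0; q1-y->q0

Count input length modulo 2: every symbol advances one step around the cycle q0 → q1 → q0. Accept at q0.
2 states suffice.
        x   y  
>* q0   q1  q1 
   q1   q0  q0 
(> = start, * = accepting)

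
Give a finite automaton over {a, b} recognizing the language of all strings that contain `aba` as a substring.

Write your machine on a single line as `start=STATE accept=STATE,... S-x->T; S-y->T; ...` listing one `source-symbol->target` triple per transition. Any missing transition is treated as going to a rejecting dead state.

Track how much of `aba` has been matched so far: state q0 is no progress, q3 is the absorbing accept state reached once `aba` has occurred. Intermediate states record partial matches; on a mismatch, fall back to the longest reusable overlap.
With 4 states:
        a   b  
>  q0   q1  q0 
   q1   q1  q2 
   q2   q3  q0 
 * q3   q3  q3 
(> = start, * = accepting)

start=q0; accept=q3; q0-a->q1; q0-b->q0; q1-a->q1; q1-b->q2; q2-a->q3; q2-b->q0; q3-a->q3; q3-b->q3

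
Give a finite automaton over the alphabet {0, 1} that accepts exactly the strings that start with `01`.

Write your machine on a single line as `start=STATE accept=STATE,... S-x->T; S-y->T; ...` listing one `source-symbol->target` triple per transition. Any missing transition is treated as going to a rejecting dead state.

start=q0; accept=q2; q0-0->q1; q0-1->q3; q1-0->q3; q1-1->q2; q2-0->q2; q2-1->q2; q3-0->q3; q3-1->q3

Walk along `01` while the input agrees: from q0 take `0` to q1, and so on. Any deviation drops to the rejecting sink q3. Once q2 is reached the prefix is confirmed and every continuation is accepted.
With 4 states:
        0   1  
>  q0   q1  q3 
   q1   q3  q2 
 * q2   q2  q2 
   q3   q3  q3 
(> = start, * = accepting)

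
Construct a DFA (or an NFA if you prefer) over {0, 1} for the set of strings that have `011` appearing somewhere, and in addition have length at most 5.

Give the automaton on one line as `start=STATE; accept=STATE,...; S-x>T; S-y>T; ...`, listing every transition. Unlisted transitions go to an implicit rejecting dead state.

start=S0; accept=S8,S11,S12; S0-0>S1; S0-1>S2; S1-0>S3; S1-1>S4; S2-0>S3; S2-1>S5; S3-0>S6; S3-1>S7; S4-0>S6; S4-1>S8; S5-0>S6; S5-1>S9; S6-0>S9; S6-1>S10; S7-0>S9; S7-1>S11; S8-0>S11; S8-1>S11; S9-0>S9; S9-1>S9; S10-0>S9; S10-1>S12; S11-0>S12; S11-1>S12; S12-0>S9; S12-1>S9

Run two small machines in parallel and take their product. The first has 4 states tracking whether and how much of `011` has been seen; the second has 7 states tracking the input length, saturating at 6. A product state is a pair (one from each), accepting exactly when both do. Minimizing collapses redundant product states.
With 13 states:
          0    1  
>  S0     S1   S2 
   S1     S3   S4 
   S2     S3   S5 
   S3     S6   S7 
   S4     S6   S8 
   S5     S6   S9 
   S6     S9  S10 
   S7     S9  S11 
 * S8    S11  S11 
   S9     S9   S9 
   S10    S9  S12 
 * S11   S12  S12 
 * S12    S9   S9 
(> = start, * = accepting)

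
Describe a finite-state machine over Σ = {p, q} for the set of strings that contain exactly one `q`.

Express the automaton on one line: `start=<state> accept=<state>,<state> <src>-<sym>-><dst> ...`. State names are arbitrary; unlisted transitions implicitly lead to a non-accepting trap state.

start=s0 accept=s1 s0-p->s0 s0-q->s1 s1-p->s1 s1-q->s2 s2-p->s2 s2-q->s2

Only the number of `q`s matters, and only up to 2. Make a chain s0 → s1 → s2 advanced by each `q` (with s2 absorbing); every other symbol self-loops. The accepting set is {s1}.
With 3 states:
        p   q  
>  s0   s0  s1 
 * s1   s1  s2 
   s2   s2  s2 
(> = start, * = accepting)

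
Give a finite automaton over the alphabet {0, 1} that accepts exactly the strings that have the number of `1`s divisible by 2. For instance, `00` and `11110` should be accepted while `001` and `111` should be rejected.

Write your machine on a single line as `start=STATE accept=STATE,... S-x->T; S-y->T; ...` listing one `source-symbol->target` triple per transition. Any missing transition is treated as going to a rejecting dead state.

start=S0; accept=S0; S0-0->S0; S0-1->S1; S1-0->S1; S1-1->S0

Keep the running count of `1`s modulo 2: each `1` advances along the cycle S0 → S1 → S0 while other symbols loop. Accept at S0.
With 2 states:
        0   1  
>* S0   S0  S1 
   S1   S1  S0 
(> = start, * = accepting)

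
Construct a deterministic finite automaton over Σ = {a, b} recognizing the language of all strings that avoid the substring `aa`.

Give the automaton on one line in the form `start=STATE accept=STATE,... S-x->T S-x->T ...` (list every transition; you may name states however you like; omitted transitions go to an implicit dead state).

Track partial matches of the forbidden pattern `aa`. State q2 is a dead state reached once `aa` has occurred; every other state accepts. q0 means no part of `aa` is currently matched.
A 3-state machine:
        a   b  
>* q0   q1  q0 
 * q1   q2  q0 
   q2   q2  q2 
(> = start, * = accepting)

start=q0 accept=q0,q1 q0-a->q1 q0-b->q0 q1-a->q2 q1-b->q0 q2-a->q2 q2-b->q2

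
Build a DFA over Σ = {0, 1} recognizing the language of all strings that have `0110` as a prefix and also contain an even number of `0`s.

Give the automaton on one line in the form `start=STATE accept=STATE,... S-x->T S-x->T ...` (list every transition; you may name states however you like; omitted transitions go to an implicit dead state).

Run two small machines in parallel and take their product. One (6 states) tracks whether the input so far still matches the prefix `0110`; the other (2 states) tracks the count of `0`s modulo 2. Each combined state is a pair, one component from each; accept when both components accept.
An 8-state machine:
        0   1  
>  S0   S1  S2 
   S1   S2  S3 
   S2   S4  S2 
   S3   S2  S5 
   S4   S2  S4 
   S5   S6  S4 
 * S6   S7  S6 
   S7   S6  S7 
(> = start, * = accepting)

start=S0 accept=S6 S0-0->S1 S0-1->S2 S1-0->S2 S1-1->S3 S2-0->S4 S2-1->S2 S3-0->S2 S3-1->S5 S4-0->S2 S4-1->S4 S5-0->S6 S5-1->S4 S6-0->S7 S6-1->S6 S7-0->S6 S7-1->S7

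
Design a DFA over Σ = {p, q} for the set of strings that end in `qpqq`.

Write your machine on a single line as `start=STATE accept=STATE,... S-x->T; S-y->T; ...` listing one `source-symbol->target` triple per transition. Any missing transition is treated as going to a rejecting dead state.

start=s0; accept=s4; s0-p->s0; s0-q->s1; s1-p->s2; s1-q->s1; s2-p->s0; s2-q->s3; s3-p->s2; s3-q->s4; s4-p->s2; s4-q->s1

Let each state record the length of the longest suffix of the input read so far that is also a prefix of `qpqq`. s1 means the last symbol is `q`; s2 means the last 2 symbols are `qp`; s3 means the last 3 symbols are `qpq`; s4 means the last 4 symbols are `qpqq`. Accept only at s4, where the string currently ends in `qpqq`.
5 states suffice.
        p   q  
>  s0   s0  s1 
   s1   s2  s1 
   s2   s0  s3 
   s3   s2  s4 
 * s4   s2  s1 
(> = start, * = accepting)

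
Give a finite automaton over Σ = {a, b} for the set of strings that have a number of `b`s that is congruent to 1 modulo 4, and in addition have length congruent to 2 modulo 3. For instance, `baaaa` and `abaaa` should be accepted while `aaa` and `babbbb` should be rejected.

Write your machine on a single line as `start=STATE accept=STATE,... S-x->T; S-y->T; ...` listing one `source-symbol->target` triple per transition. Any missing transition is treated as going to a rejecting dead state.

Run two small machines in parallel and take their product. One (4 states) tracks the count of `b`s modulo 4; the other (3 states) tracks the input length modulo 3. Each combined state is a pair, one component from each; accept when both components accept.
12 states suffice.
          a    b  
>  q0     q1   q2 
   q1     q3   q4 
   q2     q4   q5 
   q3     q0   q6 
 * q4     q6   q7 
   q5     q7   q8 
   q6     q2   q9 
   q7     q9  q10 
   q8    q10   q1 
   q9     q5  q11 
   q10   q11   q3 
   q11    q8   q0 
(> = start, * = accepting)

start=q0; accept=q4; q0-a->q1; q0-b->q2; q1-a->q3; q1-b->q4; q2-a->q4; q2-b->q5; q3-a->q0; q3-b->q6; q4-a->q6; q4-b->q7; q5-a->q7; q5-b->q8; q6-a->q2; q6-b->q9; q7-a->q9; q7-b->q10; q8-a->q10; q8-b->q1; q9-a->q5; q9-b->q11; q10-a->q11; q10-b->q3; q11-a->q8; q11-b->q0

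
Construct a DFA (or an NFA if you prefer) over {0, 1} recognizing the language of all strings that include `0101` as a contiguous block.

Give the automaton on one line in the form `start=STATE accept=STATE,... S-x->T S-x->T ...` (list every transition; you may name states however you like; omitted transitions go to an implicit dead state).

Track how much of `0101` has been matched so far: state A is no progress, E is the absorbing accept state reached once `0101` has occurred. Intermediate states record partial matches; on a mismatch, fall back to the longest reusable overlap.
A 5-state machine:
       0  1 
>  A   B  A 
   B   B  C 
   C   D  A 
   D   B  E 
 * E   E  E 
(> = start, * = accepting)

start=A accept=E A-0->B A-1->A B-0->B B-1->C C-0->D C-1->A D-0->B D-1->E E-0->E E-1->E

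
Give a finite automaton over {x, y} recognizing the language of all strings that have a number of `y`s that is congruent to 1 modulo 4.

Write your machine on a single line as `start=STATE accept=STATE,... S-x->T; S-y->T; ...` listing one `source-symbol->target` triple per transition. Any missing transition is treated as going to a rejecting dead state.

start=q0; accept=q1; q0-x->q0; q0-y->q1; q1-x->q1; q1-y->q2; q2-x->q2; q2-y->q3; q3-x->q3; q3-y->q0

Keep the running count of `y`s modulo 4: each `y` advances along the cycle q0 → q1 → q2 → q3 → q0 while other symbols loop. Accept at q1.
A 4-state machine:
        x   y  
>  q0   q0  q1 
 * q1   q1  q2 
   q2   q2  q3 
   q3   q3  q0 
(> = start, * = accepting)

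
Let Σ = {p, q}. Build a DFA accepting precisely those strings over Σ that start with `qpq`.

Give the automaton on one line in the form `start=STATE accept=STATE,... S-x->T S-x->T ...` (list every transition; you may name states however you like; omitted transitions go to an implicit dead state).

start=S0 accept=S3 S0-p->S4 S0-q->S1 S1-p->S2 S1-q->S4 S2-p->S4 S2-q->S3 S3-p->S3 S3-q->S3 S4-p->S4 S4-q->S4

Walk along `qpq` while the input agrees: from S0 take `q` to S1, and so on. Any deviation drops to the rejecting sink S4. Once S3 is reached the prefix is confirmed and every continuation is accepted.
5 states suffice.
        p   q  
>  S0   S4  S1 
   S1   S2  S4 
   S2   S4  S3 
 * S3   S3  S3 
   S4   S4  S4 
(> = start, * = accepting)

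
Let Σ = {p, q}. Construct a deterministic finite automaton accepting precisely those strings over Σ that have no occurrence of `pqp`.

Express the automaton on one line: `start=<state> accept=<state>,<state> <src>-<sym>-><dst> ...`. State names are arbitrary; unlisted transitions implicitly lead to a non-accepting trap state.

start=A accept=A,B,C A-p->B A-q->A B-p->B B-q->C C-p->D C-q->A D-p->D D-q->D

Track partial matches of the forbidden pattern `pqp`. State D is a dead state reached once `pqp` has occurred; every other state accepts. A means no part of `pqp` is currently matched.
4 states suffice.
       p  q 
>* A   B  A 
 * B   B  C 
 * C   D  A 
   D   D  D 
(> = start, * = accepting)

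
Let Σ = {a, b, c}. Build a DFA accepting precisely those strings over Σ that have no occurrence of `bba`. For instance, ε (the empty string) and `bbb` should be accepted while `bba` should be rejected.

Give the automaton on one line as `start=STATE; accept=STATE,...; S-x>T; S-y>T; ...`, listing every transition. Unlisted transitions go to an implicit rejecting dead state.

start=S0; accept=S0,S1,S2; S0-a>S0; S0-b>S1; S0-c>S0; S1-a>S0; S1-b>S2; S1-c>S0; S2-a>S3; S2-b>S2; S2-c>S0; S3-a>S3; S3-b>S3; S3-c>S3

This is the complement of 'contains `bba`'. Use the same substring-matching states — S0 through S3 holding how much of `bba` has just been matched — but flip the accepting set: everything except the trap S3 accepts.
4 states suffice.
        a   b   c  
>* S0   S0  S1  S0 
 * S1   S0  S2  S0 
 * S2   S3  S2  S0 
   S3   S3  S3  S3 
(> = start, * = accepting)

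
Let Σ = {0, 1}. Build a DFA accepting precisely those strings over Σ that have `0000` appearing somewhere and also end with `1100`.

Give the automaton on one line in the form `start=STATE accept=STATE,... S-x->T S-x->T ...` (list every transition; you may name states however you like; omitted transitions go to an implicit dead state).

start=q0 accept=q8 q0-0->q1 q0-1->q0 q1-0->q2 q1-1->q0 q2-0->q3 q2-1->q0 q3-0->q4 q3-1->q0 q4-0->q4 q4-1->q5 q5-0->q4 q5-1->q6 q6-0->q7 q6-1->q6 q7-0->q8 q7-1->q5 q8-0->q4 q8-1->q5

Run two small machines in parallel and take their product. The first has 5 states tracking whether and how much of `0000` has been seen; the second has 5 states tracking how much of the suffix `1100` has currently been matched. A product state is a pair (one from each), accepting exactly when both do. Equivalent product states are then merged.
A 9-state machine:
        0   1  
>  q0   q1  q0 
   q1   q2  q0 
   q2   q3  q0 
   q3   q4  q0 
   q4   q4  q5 
   q5   q4  q6 
   q6   q7  q6 
   q7   q8  q5 
 * q8   q4  q5 
(> = start, * = accepting)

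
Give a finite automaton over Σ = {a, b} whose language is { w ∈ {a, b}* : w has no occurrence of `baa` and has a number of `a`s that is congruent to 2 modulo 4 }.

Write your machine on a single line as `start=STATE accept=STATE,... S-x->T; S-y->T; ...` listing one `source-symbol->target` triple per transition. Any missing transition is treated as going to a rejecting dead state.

start=q0; accept=q3,q7,q8; q0-a->q1; q0-b->q2; q1-a->q3; q1-b->q4; q2-a->q5; q2-b->q2; q3-a->q6; q3-b->q7; q4-a->q8; q4-b->q4; q5-a->q9; q5-b->q4; q6-a->q0; q6-b->q10; q7-a->q11; q7-b->q7; q8-a->q9; q8-b->q7; q9-a->q9; q9-b->q9; q10-a->q12; q10-b->q10; q11-a->q9; q11-b->q10; q12-a->q9; q12-b->q2

Build one automaton per condition and run them in lockstep. One (4 states) tracks partial matches of the forbidden pattern `baa`; the other (4 states) tracks the count of `a`s modulo 4. Each combined state is a pair, one component from each; accept when both components accept. Equivalent product states are then merged.
13 states suffice.
          a    b  
>  q0     q1   q2 
   q1     q3   q4 
   q2     q5   q2 
 * q3     q6   q7 
   q4     q8   q4 
   q5     q9   q4 
   q6     q0  q10 
 * q7    q11   q7 
 * q8     q9   q7 
   q9     q9   q9 
   q10   q12  q10 
   q11    q9  q10 
   q12    q9   q2 
(> = start, * = accepting)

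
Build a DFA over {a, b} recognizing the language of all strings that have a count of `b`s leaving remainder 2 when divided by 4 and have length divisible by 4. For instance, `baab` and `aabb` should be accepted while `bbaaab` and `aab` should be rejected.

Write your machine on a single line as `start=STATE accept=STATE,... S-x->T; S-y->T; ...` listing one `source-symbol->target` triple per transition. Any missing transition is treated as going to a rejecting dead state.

start=q0; accept=q11; q0-a->q1; q0-b->q2; q1-a->q3; q1-b->q4; q2-a->q4; q2-b->q5; q3-a->q6; q3-b->q7; q4-a->q7; q4-b->q8; q5-a->q8; q5-b->q9; q6-a->q0; q6-b->q10; q7-a->q10; q7-b->q11; q8-a->q11; q8-b->q12; q9-a->q12; q9-b->q0; q10-a->q2; q10-b->q13; q11-a->q13; q11-b->q14; q12-a->q14; q12-b->q1; q13-a->q5; q13-b->q15; q14-a->q15; q14-b->q3; q15-a->q9; q15-b->q6

Handle the two conditions separately and then intersect. The first has 4 states tracking the count of `b`s modulo 4; the second has 4 states tracking the input length modulo 4. A product state is a pair (one from each), accepting exactly when both do.
A 16-state machine:
          a    b  
>  q0     q1   q2 
   q1     q3   q4 
   q2     q4   q5 
   q3     q6   q7 
   q4     q7   q8 
   q5     q8   q9 
   q6     q0  q10 
   q7    q10  q11 
   q8    q11  q12 
   q9    q12   q0 
   q10    q2  q13 
 * q11   q13  q14 
   q12   q14   q1 
   q13    q5  q15 
   q14   q15   q3 
   q15    q9   q6 
(> = start, * = accepting)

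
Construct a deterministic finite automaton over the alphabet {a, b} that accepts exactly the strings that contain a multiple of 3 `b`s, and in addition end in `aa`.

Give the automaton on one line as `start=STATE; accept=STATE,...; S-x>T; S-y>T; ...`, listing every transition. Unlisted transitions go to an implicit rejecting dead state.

start=q0; accept=q3; q0-a>q1; q0-b>q2; q1-a>q3; q1-b>q2; q2-a>q2; q2-b>q4; q3-a>q3; q3-b>q2; q4-a>q4; q4-b>q0

Handle the two conditions separately and then intersect. The first has 3 states tracking the count of `b`s modulo 3; the second has 3 states tracking how much of the suffix `aa` has currently been matched. A product state is a pair (one from each), accepting exactly when both do. After merging equivalent states the machine shrinks.
        a   b  
>  q0   q1  q2 
   q1   q3  q2 
   q2   q2  q4 
 * q3   q3  q2 
   q4   q4  q0 
(> = start, * = accepting)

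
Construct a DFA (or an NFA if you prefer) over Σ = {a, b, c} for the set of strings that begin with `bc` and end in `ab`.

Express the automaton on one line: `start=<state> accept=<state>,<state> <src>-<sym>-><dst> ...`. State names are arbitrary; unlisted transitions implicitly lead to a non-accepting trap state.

start=q0 accept=q7 q0-a->q1 q0-b->q2 q0-c->q3 q1-a->q1 q1-b->q4 q1-c->q3 q2-a->q1 q2-b->q3 q2-c->q5 q3-a->q1 q3-b->q3 q3-c->q3 q4-a->q1 q4-b->q3 q4-c->q3 q5-a->q6 q5-b->q5 q5-c->q5 q6-a->q6 q6-b->q7 q6-c->q5 q7-a->q6 q7-b->q5 q7-c->q5

Build one automaton per condition and run them in lockstep. One (4 states) tracks whether the input so far still matches the prefix `bc`; the other (3 states) tracks how much of the suffix `ab` has currently been matched. Each combined state is a pair, one component from each; accept when both components accept.
8 states suffice.
        a   b   c  
>  q0   q1  q2  q3 
   q1   q1  q4  q3 
   q2   q1  q3  q5 
   q3   q1  q3  q3 
   q4   q1  q3  q3 
   q5   q6  q5  q5 
   q6   q6  q7  q5 
 * q7   q6  q5  q5 
(> = start, * = accepting)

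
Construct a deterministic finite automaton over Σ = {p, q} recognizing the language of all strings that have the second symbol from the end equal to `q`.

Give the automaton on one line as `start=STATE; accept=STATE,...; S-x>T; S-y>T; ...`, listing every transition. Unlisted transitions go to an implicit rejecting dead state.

start=S0; accept=S5,S6; S0-p>S1; S0-q>S2; S1-p>S3; S1-q>S4; S2-p>S5; S2-q>S6; S3-p>S3; S3-q>S4; S4-p>S5; S4-q>S6; S5-p>S3; S5-q>S4; S6-p>S5; S6-q>S6

Because acceptance depends on a position counted from the end, the machine has to buffer the most recent 2 symbols. Make each state the string of the last up-to-2 symbols read; on input `x` shift the window left and append `x`. Accept when the buffered window has length 2 and begins with `q`.
A 7-state machine:
        p   q  
>  S0   S1  S2 
   S1   S3  S4 
   S2   S5  S6 
   S3   S3  S4 
   S4   S5  S6 
 * S5   S3  S4 
 * S6   S5  S6 
(> = start, * = accepting)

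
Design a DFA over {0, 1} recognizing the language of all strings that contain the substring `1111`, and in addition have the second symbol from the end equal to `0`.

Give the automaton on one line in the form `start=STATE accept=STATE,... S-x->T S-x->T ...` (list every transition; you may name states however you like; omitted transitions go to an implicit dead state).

start=A accept=K,L A-0->B A-1->C B-0->D B-1->E C-0->F C-1->G D-0->D D-1->E E-0->F E-1->G F-0->D F-1->E G-0->F G-1->H H-0->F H-1->I I-0->J I-1->I J-0->K J-1->L K-0->K K-1->L L-0->J L-1->I

Run two small machines in parallel and take their product. One (5 states) tracks whether and how much of `1111` has been seen; the other (7 states) tracks the last 2 symbols read. Each combined state is a pair, one component from each; accept when both components accept.
With 12 states:
       0  1 
>  A   B  C 
   B   D  E 
   C   F  G 
   D   D  E 
   E   F  G 
   F   D  E 
   G   F  H 
   H   F  I 
   I   J  I 
   J   K  L 
 * K   K  L 
 * L   J  I 
(> = start, * = accepting)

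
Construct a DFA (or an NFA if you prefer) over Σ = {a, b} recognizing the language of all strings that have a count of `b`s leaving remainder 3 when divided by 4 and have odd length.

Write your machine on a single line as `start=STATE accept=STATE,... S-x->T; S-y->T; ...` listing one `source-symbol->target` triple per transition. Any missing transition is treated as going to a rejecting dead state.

Build one automaton per condition and run them in lockstep. One (4 states) tracks the count of `b`s modulo 4; the other (2 states) tracks the input length modulo 2. Each combined state is a pair, one component from each; accept when both components accept.
        a   b  
>  S0   S1  S2 
   S1   S0  S3 
   S2   S3  S4 
   S3   S2  S5 
   S4   S5  S6 
   S5   S4  S7 
 * S6   S7  S0 
   S7   S6  S1 
(> = start, * = accepting)

start=S0; accept=S6; S0-a->S1; S0-b->S2; S1-a->S0; S1-b->S3; S2-a->S3; S2-b->S4; S3-a->S2; S3-b->S5; S4-a->S5; S4-b->S6; S5-a->S4; S5-b->S7; S6-a->S7; S6-b->S0; S7-a->S6; S7-b->S1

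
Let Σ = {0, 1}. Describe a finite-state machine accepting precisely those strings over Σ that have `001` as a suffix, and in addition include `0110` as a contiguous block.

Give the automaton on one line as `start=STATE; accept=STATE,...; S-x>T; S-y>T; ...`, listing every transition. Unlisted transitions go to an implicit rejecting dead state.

Handle the two conditions separately and then intersect. The first has 4 states tracking how much of the suffix `001` has currently been matched; the second has 5 states tracking whether and how much of `0110` has been seen. A product state is a pair (one from each), accepting exactly when both do. Minimizing collapses redundant product states.
An 8-state machine:
        0   1  
>  q0   q1  q0 
   q1   q1  q2 
   q2   q1  q3 
   q3   q4  q0 
   q4   q5  q6 
   q5   q5  q7 
   q6   q4  q6 
 * q7   q4  q6 
(> = start, * = accepting)

start=q0; accept=q7; q0-0>q1; q0-1>q0; q1-0>q1; q1-1>q2; q2-0>q1; q2-1>q3; q3-0>q4; q3-1>q0; q4-0>q5; q4-1>q6; q5-0>q5; q5-1>q7; q6-0>q4; q6-1>q6; q7-0>q4; q7-1>q6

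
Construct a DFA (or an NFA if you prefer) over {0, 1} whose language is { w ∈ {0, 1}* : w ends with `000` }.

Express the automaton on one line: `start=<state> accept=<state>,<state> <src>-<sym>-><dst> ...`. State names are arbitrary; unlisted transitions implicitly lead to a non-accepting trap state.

Remember how much of `000` the current input suffix matches. State q0 means no match yet; q1 means the last symbol is `0`; q2 means the last 2 symbols are `00`; q3 means the last 3 symbols are `000`. Only q3 accepts. On a mismatch, fall back to the longest proper suffix that is still a prefix of `000`.
        0   1  
>  q0   q1  q0 
   q1   q2  q0 
   q2   q3  q0 
 * q3   q3  q0 
(> = start, * = accepting)

start=q0 accept=q3 q0-0->q1 q0-1->q0 q1-0->q2 q1-1->q0 q2-0->q3 q2-1->q0 q3-0->q3 q3-1->q0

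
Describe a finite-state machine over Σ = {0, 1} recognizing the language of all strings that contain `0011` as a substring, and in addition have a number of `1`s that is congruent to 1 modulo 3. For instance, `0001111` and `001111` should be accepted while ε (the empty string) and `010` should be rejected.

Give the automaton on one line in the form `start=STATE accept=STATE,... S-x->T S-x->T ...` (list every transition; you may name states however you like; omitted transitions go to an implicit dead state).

start=S0 accept=S14 S0-0->S1 S0-1->S2 S1-0->S3 S1-1->S2 S2-0->S4 S2-1->S5 S3-0->S3 S3-1->S6 S4-0->S7 S4-1->S5 S5-0->S8 S5-1->S0 S6-0->S4 S6-1->S9 S7-0->S7 S7-1->S10 S8-0->S11 S8-1->S0 S9-0->S9 S9-1->S12 S10-0->S8 S10-1->S12 S11-0->S11 S11-1->S13 S12-0->S12 S12-1->S14 S13-0->S1 S13-1->S14 S14-0->S14 S14-1->S9

Handle the two conditions separately and then intersect. One (5 states) tracks whether and how much of `0011` has been seen; the other (3 states) tracks the count of `1`s modulo 3. Each combined state is a pair, one component from each; accept when both components accept.
With 15 states:
          0    1  
>  S0     S1   S2 
   S1     S3   S2 
   S2     S4   S5 
   S3     S3   S6 
   S4     S7   S5 
   S5     S8   S0 
   S6     S4   S9 
   S7     S7  S10 
   S8    S11   S0 
   S9     S9  S12 
   S10    S8  S12 
   S11   S11  S13 
   S12   S12  S14 
   S13    S1  S14 
 * S14   S14   S9 
(> = start, * = accepting)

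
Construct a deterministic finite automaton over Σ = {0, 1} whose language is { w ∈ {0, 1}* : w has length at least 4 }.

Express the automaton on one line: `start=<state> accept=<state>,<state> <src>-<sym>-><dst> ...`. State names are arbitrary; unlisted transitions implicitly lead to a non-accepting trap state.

We only need to distinguish lengths 0, 1, …, 4, and '>4'. Chain s0 → s1 → s2 → s3 → s4 → s5 on every symbol, with s5 looping. Accepting states: {s4, s5}.
A 6-state machine:
        0   1  
>  s0   s1  s1 
   s1   s2  s2 
   s2   s3  s3 
   s3   s4  s4 
 * s4   s5  s5 
 * s5   s5  s5 
(> = start, * = accepting)

start=s0 accept=s4,s5 s0-0->s1 s0-1->s1 s1-0->s2 s1-1->s2 s2-0->s3 s2-1->s3 s3-0->s4 s3-1->s4 s4-0->s5 s4-1->s5 s5-0->s5 s5-1->s5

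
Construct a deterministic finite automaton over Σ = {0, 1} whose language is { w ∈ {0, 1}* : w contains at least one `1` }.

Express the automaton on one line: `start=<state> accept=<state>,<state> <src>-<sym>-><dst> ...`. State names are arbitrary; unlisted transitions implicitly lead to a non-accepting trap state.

Only the number of `1`s matters, and only up to 2. Make a chain s0 → s1 → s2 advanced by each `1` (with s2 absorbing); every other symbol self-loops. The accepting set is {s1, s2}.
3 states suffice.
        0   1  
>  s0   s0  s1 
 * s1   s1  s2 
 * s2   s2  s2 
(> = start, * = accepting)

start=s0 accept=s1,s2 s0-0->s0 s0-1->s1 s1-0->s1 s1-1->s2 s2-0->s2 s2-1->s2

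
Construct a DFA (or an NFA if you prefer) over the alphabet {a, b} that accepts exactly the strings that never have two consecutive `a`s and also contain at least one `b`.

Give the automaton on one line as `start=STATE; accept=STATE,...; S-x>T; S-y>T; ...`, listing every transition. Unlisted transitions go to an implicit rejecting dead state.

start=s0; accept=s2,s4; s0-a>s1; s0-b>s2; s1-a>s3; s1-b>s2; s2-a>s4; s2-b>s2; s3-a>s3; s3-b>s3; s4-a>s3; s4-b>s2

Handle the two conditions separately and then intersect. One (3 states) tracks partial matches of the forbidden pattern `aa`; the other (3 states) tracks the count of `b`s, saturating at 2. Each combined state is a pair, one component from each; accept when both components accept. Minimizing collapses redundant product states.
A 5-state machine:
        a   b  
>  s0   s1  s2 
   s1   s3  s2 
 * s2   s4  s2 
   s3   s3  s3 
 * s4   s3  s2 
(> = start, * = accepting)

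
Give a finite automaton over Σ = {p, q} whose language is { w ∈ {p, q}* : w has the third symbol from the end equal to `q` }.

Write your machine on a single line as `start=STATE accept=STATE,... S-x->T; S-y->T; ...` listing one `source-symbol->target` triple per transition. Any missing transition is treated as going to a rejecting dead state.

Because acceptance depends on a position counted from the end, the machine has to buffer the most recent 3 symbols. Make each state the string of the last up-to-3 symbols read; on input `x` shift the window left and append `x`. Accept when the buffered window has length 3 and begins with `q`.
          p    q  
>  S0     S1   S2 
   S1     S3   S4 
   S2     S5   S6 
   S3     S7   S8 
   S4     S9  S10 
   S5    S11  S12 
   S6    S13  S14 
   S7     S7   S8 
   S8     S9  S10 
   S9    S11  S12 
   S10   S13  S14 
 * S11    S7   S8 
 * S12    S9  S10 
 * S13   S11  S12 
 * S14   S13  S14 
(> = start, * = accepting)

start=S0; accept=S11,S12,S13,S14; S0-p->S1; S0-q->S2; S1-p->S3; S1-q->S4; S2-p->S5; S2-q->S6; S3-p->S7; S3-q->S8; S4-p->S9; S4-q->S10; S5-p->S11; S5-q->S12; S6-p->S13; S6-q->S14; S7-p->S7; S7-q->S8; S8-p->S9; S8-q->S10; S9-p->S11; S9-q->S12; S10-p->S13; S10-q->S14; S11-p->S7; S11-q->S8; S12-p->S9; S12-q->S10; S13-p->S11; S13-q->S12; S14-p->S13; S14-q->S14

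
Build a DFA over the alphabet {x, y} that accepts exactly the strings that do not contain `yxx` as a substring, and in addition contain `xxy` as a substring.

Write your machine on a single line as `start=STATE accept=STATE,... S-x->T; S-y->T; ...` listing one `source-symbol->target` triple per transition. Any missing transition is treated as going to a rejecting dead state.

start=q0; accept=q4,q5; q0-x->q1; q0-y->q2; q1-x->q3; q1-y->q2; q2-x->q2; q2-y->q2; q3-x->q3; q3-y->q4; q4-x->q5; q4-y->q4; q5-x->q2; q5-y->q4

Run two small machines in parallel and take their product. The first has 4 states tracking partial matches of the forbidden pattern `yxx`; the second has 4 states tracking whether and how much of `xxy` has been seen. A product state is a pair (one from each), accepting exactly when both do. Equivalent product states are then merged.
        x   y  
>  q0   q1  q2 
   q1   q3  q2 
   q2   q2  q2 
   q3   q3  q4 
 * q4   q5  q4 
 * q5   q2  q4 
(> = start, * = accepting)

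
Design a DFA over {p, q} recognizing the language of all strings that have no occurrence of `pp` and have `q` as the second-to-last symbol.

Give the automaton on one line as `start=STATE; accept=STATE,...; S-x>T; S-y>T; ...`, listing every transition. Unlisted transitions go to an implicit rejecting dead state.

start=S0; accept=S5,S6; S0-p>S1; S0-q>S2; S1-p>S3; S1-q>S4; S2-p>S5; S2-q>S6; S3-p>S3; S3-q>S7; S4-p>S5; S4-q>S6; S5-p>S3; S5-q>S4; S6-p>S5; S6-q>S6; S7-p>S8; S7-q>S9; S8-p>S3; S8-q>S7; S9-p>S8; S9-q>S9

Run two small machines in parallel and take their product. One (3 states) tracks partial matches of the forbidden pattern `pp`; the other (7 states) tracks the last 2 symbols read. Each combined state is a pair, one component from each; accept when both components accept.
10 states suffice.
        p   q  
>  S0   S1  S2 
   S1   S3  S4 
   S2   S5  S6 
   S3   S3  S7 
   S4   S5  S6 
 * S5   S3  S4 
 * S6   S5  S6 
   S7   S8  S9 
   S8   S3  S7 
   S9   S8  S9 
(> = start, * = accepting)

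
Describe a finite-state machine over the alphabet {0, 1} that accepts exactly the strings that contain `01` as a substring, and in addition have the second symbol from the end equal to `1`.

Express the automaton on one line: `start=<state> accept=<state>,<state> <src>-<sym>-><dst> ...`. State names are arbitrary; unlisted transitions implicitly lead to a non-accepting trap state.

start=q0 accept=q3,q4 q0-0->q1 q0-1->q0 q1-0->q1 q1-1->q2 q2-0->q3 q2-1->q4 q3-0->q1 q3-1->q2 q4-0->q3 q4-1->q4

Handle the two conditions separately and then intersect. One (3 states) tracks whether and how much of `01` has been seen; the other (7 states) tracks the last 2 symbols read. Each combined state is a pair, one component from each; accept when both components accept. Minimizing collapses redundant product states.
A 5-state machine:
        0   1  
>  q0   q1  q0 
   q1   q1  q2 
   q2   q3  q4 
 * q3   q1  q2 
 * q4   q3  q4 
(> = start, * = accepting)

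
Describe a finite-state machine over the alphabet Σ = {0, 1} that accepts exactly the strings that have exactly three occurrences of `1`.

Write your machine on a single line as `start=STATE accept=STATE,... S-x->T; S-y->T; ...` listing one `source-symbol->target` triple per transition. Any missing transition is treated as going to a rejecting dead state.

Only the number of `1`s matters, and only up to 4. Make a chain q0 → q1 → q2 → q3 → q4 advanced by each `1` (with q4 absorbing); every other symbol self-loops. The accepting set is {q3}.
5 states suffice.
        0   1  
>  q0   q0  q1 
   q1   q1  q2 
   q2   q2  q3 
 * q3   q3  q4 
   q4   q4  q4 
(> = start, * = accepting)

start=q0; accept=q3; q0-0->q0; q0-1->q1; q1-0->q1; q1-1->q2; q2-0->q2; q2-1->q3; q3-0->q3; q3-1->q4; q4-0->q4; q4-1->q4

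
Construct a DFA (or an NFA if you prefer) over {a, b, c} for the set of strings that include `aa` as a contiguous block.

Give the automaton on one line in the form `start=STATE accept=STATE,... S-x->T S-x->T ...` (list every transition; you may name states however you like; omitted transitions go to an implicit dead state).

start=S0 accept=S2 S0-a->S1 S0-b->S0 S0-c->S0 S1-a->S2 S1-b->S0 S1-c->S0 S2-a->S2 S2-b->S2 S2-c->S2

States S0..S1 record the length of the longest prefix of `aa` that matches the current input suffix. Reaching S2 means `aa` has been seen, and we stay there forever. Accept from S2.
        a   b   c  
>  S0   S1  S0  S0 
   S1   S2  S0  S0 
 * S2   S2  S2  S2 
(> = start, * = accepting)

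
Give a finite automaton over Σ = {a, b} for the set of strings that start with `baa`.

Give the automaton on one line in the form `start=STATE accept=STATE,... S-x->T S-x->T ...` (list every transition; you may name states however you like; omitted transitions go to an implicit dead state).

Check the first 3 symbols one by one: s0 through s2 record how many have matched `baa` so far; any wrong symbol goes to the dead state s4. After all 3 match we enter the accepting sink s3.
With 5 states:
        a   b  
>  s0   s4  s1 
   s1   s2  s4 
   s2   s3  s4 
 * s3   s3  s3 
   s4   s4  s4 
(> = start, * = accepting)

start=s0 accept=s3 s0-a->s4 s0-b->s1 s1-a->s2 s1-b->s4 s2-a->s3 s2-b->s4 s3-a->s3 s3-b->s3 s4-a->s4 s4-b->s4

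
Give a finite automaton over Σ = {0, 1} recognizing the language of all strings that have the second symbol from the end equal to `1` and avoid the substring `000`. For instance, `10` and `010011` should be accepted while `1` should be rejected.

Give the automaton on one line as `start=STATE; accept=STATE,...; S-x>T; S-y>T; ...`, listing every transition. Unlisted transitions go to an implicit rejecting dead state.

Handle the two conditions separately and then intersect. One (7 states) tracks the last 2 symbols read; the other (4 states) tracks partial matches of the forbidden pattern `000`. Each combined state is a pair, one component from each; accept when both components accept. After merging equivalent states the machine shrinks.
7 states suffice.
       0  1 
>  A   B  C 
   B   D  C 
   C   E  F 
   D   G  C 
 * E   D  C 
 * F   E  F 
   G   G  G 
(> = start, * = accepting)

start=A; accept=E,F; A-0>B; A-1>C; B-0>D; B-1>C; C-0>E; C-1>F; D-0>G; D-1>C; E-0>D; E-1>C; F-0>E; F-1>F; G-0>G; G-1>G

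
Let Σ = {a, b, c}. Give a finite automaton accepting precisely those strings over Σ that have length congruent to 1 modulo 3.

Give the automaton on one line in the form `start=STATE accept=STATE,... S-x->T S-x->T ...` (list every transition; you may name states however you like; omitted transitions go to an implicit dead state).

Only the length mod 3 matters, so use a 3-cycle: from any state, every input symbol moves to the next state, wrapping s2 back to s0. Mark s1 accepting.
        a   b   c  
>  s0   s1  s1  s1 
 * s1   s2  s2  s2 
   s2   s0  s0  s0 
(> = start, * = accepting)

start=s0 accept=s1 s0-a->s1 s0-b->s1 s0-c->s1 s1-a->s2 s1-b->s2 s1-c->s2 s2-a->s0 s2-b->s0 s2-c->s0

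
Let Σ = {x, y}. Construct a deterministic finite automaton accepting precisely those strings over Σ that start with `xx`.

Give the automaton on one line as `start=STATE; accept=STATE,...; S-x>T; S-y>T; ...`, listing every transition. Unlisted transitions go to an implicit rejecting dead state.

start=q0; accept=q2; q0-x>q1; q0-y>q3; q1-x>q2; q1-y>q3; q2-x>q2; q2-y>q2; q3-x>q3; q3-y>q3

Walk along `xx` while the input agrees: from q0 take `x` to q1, and so on. Any deviation drops to the rejecting sink q3. Once q2 is reached the prefix is confirmed and every continuation is accepted.
        x   y  
>  q0   q1  q3 
   q1   q2  q3 
 * q2   q2  q2 
   q3   q3  q3 
(> = start, * = accepting)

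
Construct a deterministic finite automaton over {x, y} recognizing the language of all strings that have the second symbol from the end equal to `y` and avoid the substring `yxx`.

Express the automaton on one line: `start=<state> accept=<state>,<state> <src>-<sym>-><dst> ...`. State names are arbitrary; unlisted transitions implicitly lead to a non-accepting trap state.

Build one automaton per condition and run them in lockstep. The first has 7 states tracking the last 2 symbols read; the second has 4 states tracking partial matches of the forbidden pattern `yxx`. A product state is a pair (one from each), accepting exactly when both do. Equivalent product states are then merged.
5 states suffice.
        x   y  
>  S0   S0  S1 
   S1   S2  S3 
 * S2   S4  S1 
 * S3   S2  S3 
   S4   S4  S4 
(> = start, * = accepting)

start=S0 accept=S2,S3 S0-x->S0 S0-y->S1 S1-x->S2 S1-y->S3 S2-x->S4 S2-y->S1 S3-x->S2 S3-y->S3 S4-x->S4 S4-y->S4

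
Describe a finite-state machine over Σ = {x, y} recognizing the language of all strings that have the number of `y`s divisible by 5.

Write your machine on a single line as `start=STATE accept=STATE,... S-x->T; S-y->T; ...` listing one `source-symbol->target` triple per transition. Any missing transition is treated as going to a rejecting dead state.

start=A; accept=A; A-x->A; A-y->B; B-x->B; B-y->C; C-x->C; C-y->D; D-x->D; D-y->E; E-x->E; E-y->A

The only thing that matters is how many `y`s have appeared, reduced mod 5. Use one state per residue: A for 0, …, E for 4. Reading `y` moves to the next residue; anything else stays put. A is accepting.
A 5-state machine:
       x  y 
>* A   A  B 
   B   B  C 
   C   C  D 
   D   D  E 
   E   E  A 
(> = start, * = accepting)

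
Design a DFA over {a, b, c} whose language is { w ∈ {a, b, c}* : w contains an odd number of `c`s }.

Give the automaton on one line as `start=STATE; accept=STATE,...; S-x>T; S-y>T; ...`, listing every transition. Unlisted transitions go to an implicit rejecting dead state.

start=s0; accept=s1; s0-a>s0; s0-b>s0; s0-c>s1; s1-a>s1; s1-b>s1; s1-c>s0

Keep the running count of `c`s modulo 2: each `c` advances along the cycle s0 → s1 → s0 while other symbols loop. Accept at s1.
        a   b   c  
>  s0   s0  s0  s1 
 * s1   s1  s1  s0 
(> = start, * = accepting)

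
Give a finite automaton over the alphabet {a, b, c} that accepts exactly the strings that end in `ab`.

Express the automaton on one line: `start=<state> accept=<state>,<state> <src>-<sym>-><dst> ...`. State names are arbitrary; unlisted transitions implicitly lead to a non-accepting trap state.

Let each state record the length of the longest suffix of the input read so far that is also a prefix of `ab`. q1 means the last symbol is `a`; q2 means the last 2 symbols are `ab`. Accept only at q2, where the string currently ends in `ab`.
3 states suffice.
        a   b   c  
>  q0   q1  q0  q0 
   q1   q1  q2  q0 
 * q2   q1  q0  q0 
(> = start, * = accepting)

start=q0 accept=q2 q0-a->q1 q0-b->q0 q0-c->q0 q1-a->q1 q1-b->q2 q1-c->q0 q2-a->q1 q2-b->q0 q2-c->q0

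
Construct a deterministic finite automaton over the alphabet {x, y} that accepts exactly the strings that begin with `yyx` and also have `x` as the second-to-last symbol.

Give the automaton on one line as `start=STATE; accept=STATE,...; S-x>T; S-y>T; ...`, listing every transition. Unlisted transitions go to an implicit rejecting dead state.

start=S0; accept=S9,S10; S0-x>S1; S0-y>S2; S1-x>S3; S1-y>S4; S2-x>S5; S2-y>S6; S3-x>S3; S3-y>S4; S4-x>S5; S4-y>S7; S5-x>S3; S5-y>S4; S6-x>S8; S6-y>S7; S7-x>S5; S7-y>S7; S8-x>S9; S8-y>S10; S9-x>S9; S9-y>S10; S10-x>S8; S10-y>S11; S11-x>S8; S11-y>S11

Handle the two conditions separately and then intersect. One (5 states) tracks whether the input so far still matches the prefix `yyx`; the other (7 states) tracks the last 2 symbols read. Each combined state is a pair, one component from each; accept when both components accept.
          x    y  
>  S0     S1   S2 
   S1     S3   S4 
   S2     S5   S6 
   S3     S3   S4 
   S4     S5   S7 
   S5     S3   S4 
   S6     S8   S7 
   S7     S5   S7 
   S8     S9  S10 
 * S9     S9  S10 
 * S10    S8  S11 
   S11    S8  S11 
(> = start, * = accepting)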